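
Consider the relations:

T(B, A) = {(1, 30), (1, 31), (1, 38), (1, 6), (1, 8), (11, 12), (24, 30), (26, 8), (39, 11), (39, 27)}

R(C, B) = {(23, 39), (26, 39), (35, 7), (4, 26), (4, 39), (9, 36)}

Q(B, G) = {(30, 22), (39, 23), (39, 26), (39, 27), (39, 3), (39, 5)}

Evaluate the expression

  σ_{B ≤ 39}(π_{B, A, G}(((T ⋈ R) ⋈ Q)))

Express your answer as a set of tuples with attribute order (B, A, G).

{(39, 11, 23), (39, 11, 26), (39, 11, 27), (39, 11, 3), (39, 11, 5), (39, 27, 23), (39, 27, 26), (39, 27, 27), (39, 27, 3), (39, 27, 5)}

Natural join on B: {(26, 8, 4), (39, 11, 23), (39, 11, 26), (39, 11, 4), (39, 27, 23), (39, 27, 26), (39, 27, 4)}
Natural join on B: {(39, 11, 23, 23), (39, 11, 23, 26), (39, 11, 23, 27), (39, 11, 23, 3), (39, 11, 23, 5), (39, 11, 26, 23), (39, 11, 26, 26), (39, 11, 26, 27), (39, 11, 26, 3), (39, 11, 26, 5), (39, 11, 4, 23), (39, 11, 4, 26), (39, 11, 4, 27), (39, 11, 4, 3), (39, 11, 4, 5), (39, 27, 23, 23), (39, 27, 23, 26), (39, 27, 23, 27), (39, 27, 23, 3), (39, 27, 23, 5), (39, 27, 26, 23), (39, 27, 26, 26), (39, 27, 26, 27), (39, 27, 26, 3), (39, 27, 26, 5), (39, 27, 4, 23), (39, 27, 4, 26), (39, 27, 4, 27), (39, 27, 4, 3), (39, 27, 4, 5)}
π_{B, A, G} gives {(39, 11, 23), (39, 11, 26), (39, 11, 27), (39, 11, 3), (39, 11, 5), (39, 27, 23), (39, 27, 26), (39, 27, 27), (39, 27, 3), (39, 27, 5)} (20 duplicate(s) eliminated).
Filtering on B ≤ 39 leaves {(39, 11, 23), (39, 11, 26), (39, 11, 27), (39, 11, 3), (39, 11, 5), (39, 27, 23), (39, 27, 26), (39, 27, 27), (39, 27, 3), (39, 27, 5)}.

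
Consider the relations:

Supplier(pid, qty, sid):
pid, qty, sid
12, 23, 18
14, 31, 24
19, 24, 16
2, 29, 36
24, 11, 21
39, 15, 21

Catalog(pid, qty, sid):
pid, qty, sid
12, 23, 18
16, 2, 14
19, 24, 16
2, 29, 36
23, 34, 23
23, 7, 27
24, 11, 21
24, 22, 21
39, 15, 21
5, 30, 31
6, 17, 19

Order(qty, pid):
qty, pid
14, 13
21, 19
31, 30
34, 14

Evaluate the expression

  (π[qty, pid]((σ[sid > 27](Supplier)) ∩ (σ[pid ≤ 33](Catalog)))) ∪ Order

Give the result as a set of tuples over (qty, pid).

{(14, 13), (21, 19), (29, 2), (31, 30), (34, 14)}

Selection sid > 27: {(2, 29, 36)}
Selection pid ≤ 33: {(12, 23, 18), (16, 2, 14), (19, 24, 16), (2, 29, 36), (23, 34, 23), (23, 7, 27), (24, 11, 21), (24, 22, 21), (5, 30, 31), (6, 17, 19)}
Set intersection of the two operands is {(2, 29, 36)}.
π[qty, pid]: project onto (qty, pid) → {(29, 2)}
Set union of the two operands is {(14, 13), (21, 19), (29, 2), (31, 30), (34, 14)}.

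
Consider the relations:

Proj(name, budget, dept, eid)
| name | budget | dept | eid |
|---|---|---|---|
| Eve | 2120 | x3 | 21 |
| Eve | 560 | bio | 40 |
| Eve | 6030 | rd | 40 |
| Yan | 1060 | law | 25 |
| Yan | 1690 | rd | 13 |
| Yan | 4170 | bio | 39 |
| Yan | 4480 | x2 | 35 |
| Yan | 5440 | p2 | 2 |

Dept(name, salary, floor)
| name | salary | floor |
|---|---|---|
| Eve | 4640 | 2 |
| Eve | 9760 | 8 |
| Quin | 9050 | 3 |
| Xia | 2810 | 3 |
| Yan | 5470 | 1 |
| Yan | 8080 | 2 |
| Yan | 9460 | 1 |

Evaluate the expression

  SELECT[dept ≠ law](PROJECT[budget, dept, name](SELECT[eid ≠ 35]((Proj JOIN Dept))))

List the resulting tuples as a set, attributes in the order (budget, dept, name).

{(1690, rd, Yan), (2120, x3, Eve), (4170, bio, Yan), (5440, p2, Yan), (560, bio, Eve), (6030, rd, Eve)}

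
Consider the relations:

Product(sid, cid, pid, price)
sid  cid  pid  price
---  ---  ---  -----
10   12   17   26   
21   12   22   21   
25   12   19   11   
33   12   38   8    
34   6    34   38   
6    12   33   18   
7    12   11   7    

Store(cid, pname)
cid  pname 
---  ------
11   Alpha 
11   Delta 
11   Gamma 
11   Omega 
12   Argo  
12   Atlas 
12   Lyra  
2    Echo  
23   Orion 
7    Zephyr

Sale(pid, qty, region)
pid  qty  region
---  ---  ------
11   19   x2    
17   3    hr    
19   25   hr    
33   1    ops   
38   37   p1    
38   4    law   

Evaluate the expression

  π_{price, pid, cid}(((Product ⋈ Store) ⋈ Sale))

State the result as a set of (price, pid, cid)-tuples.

{(11, 19, 12), (18, 33, 12), (26, 17, 12), (7, 11, 12), (8, 38, 12)}

Natural join on cid: {(10, 12, 17, 26, Argo), (10, 12, 17, 26, Atlas), (10, 12, 17, 26, Lyra), (21, 12, 22, 21, Argo), (21, 12, 22, 21, Atlas), (21, 12, 22, 21, Lyra), (25, 12, 19, 11, Argo), (25, 12, 19, 11, Atlas), (25, 12, 19, 11, Lyra), (33, 12, 38, 8, Argo), (33, 12, 38, 8, Atlas), (33, 12, 38, 8, Lyra), (6, 12, 33, 18, Argo), (6, 12, 33, 18, Atlas), (6, 12, 33, 18, Lyra), (7, 12, 11, 7, Argo), (7, 12, 11, 7, Atlas), (7, 12, 11, 7, Lyra)}
Natural join on pid: {(10, 12, 17, 26, Argo, 3, hr), (10, 12, 17, 26, Atlas, 3, hr), (10, 12, 17, 26, Lyra, 3, hr), (25, 12, 19, 11, Argo, 25, hr), (25, 12, 19, 11, Atlas, 25, hr), (25, 12, 19, 11, Lyra, 25, hr), (33, 12, 38, 8, Argo, 37, p1), (33, 12, 38, 8, Argo, 4, law), (33, 12, 38, 8, Atlas, 37, p1), (33, 12, 38, 8, Atlas, 4, law), (33, 12, 38, 8, Lyra, 37, p1), (33, 12, 38, 8, Lyra, 4, law), (6, 12, 33, 18, Argo, 1, ops), (6, 12, 33, 18, Atlas, 1, ops), (6, 12, 33, 18, Lyra, 1, ops), (7, 12, 11, 7, Argo, 19, x2), (7, 12, 11, 7, Atlas, 19, x2), (7, 12, 11, 7, Lyra, 19, x2)}
π[price, pid, cid]: project onto (price, pid, cid) (13 duplicate(s) eliminated) → {(11, 19, 12), (18, 33, 12), (26, 17, 12), (7, 11, 12), (8, 38, 12)}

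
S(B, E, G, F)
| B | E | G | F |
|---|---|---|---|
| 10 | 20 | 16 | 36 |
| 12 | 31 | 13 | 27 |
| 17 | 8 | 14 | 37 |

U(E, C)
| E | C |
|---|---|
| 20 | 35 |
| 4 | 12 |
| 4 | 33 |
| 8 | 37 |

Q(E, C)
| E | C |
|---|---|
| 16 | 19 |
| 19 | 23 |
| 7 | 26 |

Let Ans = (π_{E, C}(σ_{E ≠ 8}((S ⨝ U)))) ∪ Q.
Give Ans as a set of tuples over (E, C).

Natural join on E: {(10, 20, 16, 36, 35), (17, 8, 14, 37, 37)}
Filtering on E ≠ 8 leaves {(10, 20, 16, 36, 35)}.
π[E, C]: project onto (E, C) → {(20, 35)}
Union: {(20, 35)} with {(16, 19), (19, 23), (7, 26)} → {(16, 19), (19, 23), (20, 35), (7, 26)}

{(16, 19), (19, 23), (20, 35), (7, 26)}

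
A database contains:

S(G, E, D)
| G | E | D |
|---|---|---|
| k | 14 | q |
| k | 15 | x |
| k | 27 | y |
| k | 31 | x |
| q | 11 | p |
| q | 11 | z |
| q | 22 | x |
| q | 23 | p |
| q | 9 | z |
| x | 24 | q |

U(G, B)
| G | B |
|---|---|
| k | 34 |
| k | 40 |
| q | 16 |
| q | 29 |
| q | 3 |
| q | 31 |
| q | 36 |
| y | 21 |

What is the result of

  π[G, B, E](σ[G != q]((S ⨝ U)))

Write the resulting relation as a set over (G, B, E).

{(k, 34, 14), (k, 34, 15), (k, 34, 27), (k, 34, 31), (k, 40, 14), (k, 40, 15), (k, 40, 27), (k, 40, 31)}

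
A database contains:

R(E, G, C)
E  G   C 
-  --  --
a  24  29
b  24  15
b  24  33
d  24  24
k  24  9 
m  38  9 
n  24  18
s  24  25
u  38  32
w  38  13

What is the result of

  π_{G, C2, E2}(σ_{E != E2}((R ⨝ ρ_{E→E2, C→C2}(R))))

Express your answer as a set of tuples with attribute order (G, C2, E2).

ρ[E→E2, C→C2]: schema becomes (E2, G, C2); tuples unchanged.
Joining R and ρ_{E→E2, C→C2}(R) on G yields {(a, 24, 29, a, 29), (a, 24, 29, b, 15), (a, 24, 29, b, 33), (a, 24, 29, d, 24), (a, 24, 29, k, 9), (a, 24, 29, n, 18), (a, 24, 29, s, 25), (b, 24, 15, a, 29), (b, 24, 15, b, 15), (b, 24, 15, b, 33), (b, 24, 15, d, 24), (b, 24, 15, k, 9), (b, 24, 15, n, 18), (b, 24, 15, s, 25), (b, 24, 33, a, 29), (b, 24, 33, b, 15), (b, 24, 33, b, 33), (b, 24, 33, d, 24), (b, 24, 33, k, 9), (b, 24, 33, n, 18), (b, 24, 33, s, 25), (d, 24, 24, a, 29), (d, 24, 24, b, 15), (d, 24, 24, b, 33), (d, 24, 24, d, 24), (d, 24, 24, k, 9), (d, 24, 24, n, 18), (d, 24, 24, s, 25), (k, 24, 9, a, 29), (k, 24, 9, b, 15), (k, 24, 9, b, 33), (k, 24, 9, d, 24), (k, 24, 9, k, 9), (k, 24, 9, n, 18), (k, 24, 9, s, 25), (m, 38, 9, m, 9), (m, 38, 9, u, 32), (m, 38, 9, w, 13), (n, 24, 18, a, 29), (n, 24, 18, b, 15), (n, 24, 18, b, 33), (n, 24, 18, d, 24), (n, 24, 18, k, 9), (n, 24, 18, n, 18), (n, 24, 18, s, 25), (s, 24, 25, a, 29), (s, 24, 25, b, 15), (s, 24, 25, b, 33), (s, 24, 25, d, 24), (s, 24, 25, k, 9), (s, 24, 25, n, 18), (s, 24, 25, s, 25), (u, 38, 32, m, 9), (u, 38, 32, u, 32), (u, 38, 32, w, 13), (w, 38, 13, m, 9), (w, 38, 13, u, 32), (w, 38, 13, w, 13)}.
Filtering on E != E2 leaves {(a, 24, 29, b, 15), (a, 24, 29, b, 33), (a, 24, 29, d, 24), (a, 24, 29, k, 9), (a, 24, 29, n, 18), (a, 24, 29, s, 25), (b, 24, 15, a, 29), (b, 24, 15, d, 24), (b, 24, 15, k, 9), (b, 24, 15, n, 18), (b, 24, 15, s, 25), (b, 24, 33, a, 29), (b, 24, 33, d, 24), (b, 24, 33, k, 9), (b, 24, 33, n, 18), (b, 24, 33, s, 25), (d, 24, 24, a, 29), (d, 24, 24, b, 15), (d, 24, 24, b, 33), (d, 24, 24, k, 9), (d, 24, 24, n, 18), (d, 24, 24, s, 25), (k, 24, 9, a, 29), (k, 24, 9, b, 15), (k, 24, 9, b, 33), (k, 24, 9, d, 24), (k, 24, 9, n, 18), (k, 24, 9, s, 25), (m, 38, 9, u, 32), (m, 38, 9, w, 13), (n, 24, 18, a, 29), (n, 24, 18, b, 15), (n, 24, 18, b, 33), (n, 24, 18, d, 24), (n, 24, 18, k, 9), (n, 24, 18, s, 25), (s, 24, 25, a, 29), (s, 24, 25, b, 15), (s, 24, 25, b, 33), (s, 24, 25, d, 24), (s, 24, 25, k, 9), (s, 24, 25, n, 18), (u, 38, 32, m, 9), (u, 38, 32, w, 13), (w, 38, 13, m, 9), (w, 38, 13, u, 32)}.
π_{G, C2, E2} gives {(24, 15, b), (24, 18, n), (24, 24, d), (24, 25, s), (24, 29, a), (24, 33, b), (24, 9, k), (38, 13, w), (38, 32, u), (38, 9, m)} (36 duplicate(s) eliminated).

{(24, 15, b), (24, 18, n), (24, 24, d), (24, 25, s), (24, 29, a), (24, 33, b), (24, 9, k), (38, 13, w), (38, 32, u), (38, 9, m)}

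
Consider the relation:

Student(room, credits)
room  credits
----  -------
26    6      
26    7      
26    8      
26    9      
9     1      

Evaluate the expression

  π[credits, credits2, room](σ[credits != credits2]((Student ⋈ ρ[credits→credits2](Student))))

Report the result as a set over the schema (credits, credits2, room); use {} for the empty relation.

{(6, 7, 26), (6, 8, 26), (6, 9, 26), (7, 6, 26), (7, 8, 26), (7, 9, 26), (8, 6, 26), (8, 7, 26), (8, 9, 26), (9, 6, 26), (9, 7, 26), (9, 8, 26)}

ρ[credits→credits2]: schema becomes (room, credits2); tuples unchanged.
Student ⋈ ρ[credits→credits2](Student) (natural join on room): {(26, 6, 6), (26, 6, 7), (26, 6, 8), (26, 6, 9), (26, 7, 6), (26, 7, 7), (26, 7, 8), (26, 7, 9), (26, 8, 6), (26, 8, 7), (26, 8, 8), (26, 8, 9), (26, 9, 6), (26, 9, 7), (26, 9, 8), (26, 9, 9), (9, 1, 1)}
Selection credits != credits2: {(26, 6, 7), (26, 6, 8), (26, 6, 9), (26, 7, 6), (26, 7, 8), (26, 7, 9), (26, 8, 6), (26, 8, 7), (26, 8, 9), (26, 9, 6), (26, 9, 7), (26, 9, 8)}
Keep only column(s) credits, credits2, room: {(6, 7, 26), (6, 8, 26), (6, 9, 26), (7, 6, 26), (7, 8, 26), (7, 9, 26), (8, 6, 26), (8, 7, 26), (8, 9, 26), (9, 6, 26), (9, 7, 26), (9, 8, 26)}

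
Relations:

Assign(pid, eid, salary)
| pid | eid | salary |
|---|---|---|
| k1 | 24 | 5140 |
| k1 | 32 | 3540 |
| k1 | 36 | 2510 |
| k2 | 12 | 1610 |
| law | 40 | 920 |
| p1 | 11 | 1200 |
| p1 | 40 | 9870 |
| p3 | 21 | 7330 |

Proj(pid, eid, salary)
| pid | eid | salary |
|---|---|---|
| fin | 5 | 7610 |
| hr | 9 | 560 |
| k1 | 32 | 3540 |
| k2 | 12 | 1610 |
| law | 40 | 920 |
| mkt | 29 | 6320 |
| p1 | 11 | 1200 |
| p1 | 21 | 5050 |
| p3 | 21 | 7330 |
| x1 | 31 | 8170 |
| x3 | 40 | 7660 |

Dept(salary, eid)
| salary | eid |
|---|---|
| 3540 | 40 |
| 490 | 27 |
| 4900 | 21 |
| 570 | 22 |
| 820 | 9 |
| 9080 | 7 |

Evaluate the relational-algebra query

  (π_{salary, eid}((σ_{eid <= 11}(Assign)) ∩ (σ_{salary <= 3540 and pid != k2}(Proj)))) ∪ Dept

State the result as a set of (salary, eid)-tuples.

Filtering on eid <= 11 leaves {(p1, 11, 1200)}.
Filtering on salary <= 3540 and pid != k2 leaves {(hr, 9, 560), (k1, 32, 3540), (law, 40, 920), (p1, 11, 1200)}.
Intersection: {(p1, 11, 1200)} with {(hr, 9, 560), (k1, 32, 3540), (law, 40, 920), (p1, 11, 1200)} → {(p1, 11, 1200)}
Projecting to salary, eid: {(1200, 11)}
Union: {(1200, 11)} with {(3540, 40), (490, 27), (4900, 21), (570, 22), (820, 9), (9080, 7)} → {(1200, 11), (3540, 40), (490, 27), (4900, 21), (570, 22), (820, 9), (9080, 7)}

{(1200, 11), (3540, 40), (490, 27), (4900, 21), (570, 22), (820, 9), (9080, 7)}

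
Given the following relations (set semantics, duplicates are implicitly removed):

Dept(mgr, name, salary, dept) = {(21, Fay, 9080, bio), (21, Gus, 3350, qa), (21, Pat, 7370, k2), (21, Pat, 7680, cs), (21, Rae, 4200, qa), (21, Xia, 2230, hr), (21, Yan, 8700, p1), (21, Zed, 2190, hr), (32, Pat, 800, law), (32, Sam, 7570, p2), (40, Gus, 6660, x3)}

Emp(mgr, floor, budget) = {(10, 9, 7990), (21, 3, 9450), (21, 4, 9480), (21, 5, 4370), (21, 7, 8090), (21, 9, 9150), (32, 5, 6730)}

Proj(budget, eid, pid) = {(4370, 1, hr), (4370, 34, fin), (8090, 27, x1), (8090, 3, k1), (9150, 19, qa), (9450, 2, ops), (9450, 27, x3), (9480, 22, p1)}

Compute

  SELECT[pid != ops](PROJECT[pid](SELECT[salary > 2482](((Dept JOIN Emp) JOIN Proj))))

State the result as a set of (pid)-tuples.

{fin, hr, k1, p1, qa, x1, x3}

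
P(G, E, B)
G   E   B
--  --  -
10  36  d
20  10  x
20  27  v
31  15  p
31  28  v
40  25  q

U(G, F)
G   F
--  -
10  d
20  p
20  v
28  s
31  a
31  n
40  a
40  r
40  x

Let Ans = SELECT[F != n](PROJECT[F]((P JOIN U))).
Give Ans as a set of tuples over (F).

Joining P and U on G yields {(10, 36, d, d), (20, 10, x, p), (20, 10, x, v), (20, 27, v, p), (20, 27, v, v), (31, 15, p, a), (31, 15, p, n), (31, 28, v, a), (31, 28, v, n), (40, 25, q, a), (40, 25, q, r), (40, 25, q, x)}.
Keep only column(s) F (5 duplicate(s) eliminated): {a, d, n, p, r, v, x}
Apply σ_{F != n}; surviving tuples: {a, d, p, r, v, x}

{a, d, p, r, v, x}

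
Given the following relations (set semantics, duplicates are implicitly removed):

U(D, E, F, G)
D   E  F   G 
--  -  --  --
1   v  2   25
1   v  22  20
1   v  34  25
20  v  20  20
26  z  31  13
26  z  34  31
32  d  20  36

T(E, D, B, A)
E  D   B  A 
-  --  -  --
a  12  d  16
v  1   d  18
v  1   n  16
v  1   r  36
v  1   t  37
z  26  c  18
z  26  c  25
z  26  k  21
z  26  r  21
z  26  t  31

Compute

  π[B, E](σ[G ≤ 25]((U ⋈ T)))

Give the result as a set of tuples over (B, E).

{(c, z), (d, v), (k, z), (n, v), (r, v), (r, z), (t, v), (t, z)}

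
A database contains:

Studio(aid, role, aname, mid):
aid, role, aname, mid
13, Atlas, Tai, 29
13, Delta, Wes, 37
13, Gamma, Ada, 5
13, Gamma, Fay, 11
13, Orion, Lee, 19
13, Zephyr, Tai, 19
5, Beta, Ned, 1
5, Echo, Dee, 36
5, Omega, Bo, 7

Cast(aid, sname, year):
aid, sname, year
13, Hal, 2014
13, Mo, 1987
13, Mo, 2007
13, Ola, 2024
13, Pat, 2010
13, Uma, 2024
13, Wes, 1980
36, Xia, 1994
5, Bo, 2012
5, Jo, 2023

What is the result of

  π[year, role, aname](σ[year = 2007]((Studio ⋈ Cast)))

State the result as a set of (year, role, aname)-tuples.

{(2007, Atlas, Tai), (2007, Delta, Wes), (2007, Gamma, Ada), (2007, Gamma, Fay), (2007, Orion, Lee), (2007, Zephyr, Tai)}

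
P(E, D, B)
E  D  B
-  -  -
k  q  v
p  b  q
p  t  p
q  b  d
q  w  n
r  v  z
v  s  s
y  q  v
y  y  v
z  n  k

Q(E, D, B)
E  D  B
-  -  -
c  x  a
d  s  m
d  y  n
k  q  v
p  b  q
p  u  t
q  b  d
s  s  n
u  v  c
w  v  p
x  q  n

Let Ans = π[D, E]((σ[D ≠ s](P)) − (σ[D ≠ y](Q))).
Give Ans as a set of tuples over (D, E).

Filtering on D ≠ s leaves {(k, q, v), (p, b, q), (p, t, p), (q, b, d), (q, w, n), (r, v, z), (y, q, v), (y, y, v), (z, n, k)}.
Filtering on D ≠ y leaves {(c, x, a), (d, s, m), (k, q, v), (p, b, q), (p, u, t), (q, b, d), (s, s, n), (u, v, c), (w, v, p), (x, q, n)}.
Set difference of the two operands is {(p, t, p), (q, w, n), (r, v, z), (y, q, v), (y, y, v), (z, n, k)}.
π_{D, E} gives {(n, z), (q, y), (t, p), (v, r), (w, q), (y, y)}.

{(n, z), (q, y), (t, p), (v, r), (w, q), (y, y)}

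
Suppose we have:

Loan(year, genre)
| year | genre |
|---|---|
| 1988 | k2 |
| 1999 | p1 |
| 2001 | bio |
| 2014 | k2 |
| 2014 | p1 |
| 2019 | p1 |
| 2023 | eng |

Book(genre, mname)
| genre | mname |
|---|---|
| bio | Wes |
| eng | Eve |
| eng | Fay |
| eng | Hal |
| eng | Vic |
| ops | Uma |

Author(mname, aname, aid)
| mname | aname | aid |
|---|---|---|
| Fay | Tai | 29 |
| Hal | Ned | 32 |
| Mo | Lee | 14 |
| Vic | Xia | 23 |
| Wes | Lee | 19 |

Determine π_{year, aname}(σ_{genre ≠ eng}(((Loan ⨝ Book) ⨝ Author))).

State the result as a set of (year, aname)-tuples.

Joining Loan and Book on genre yields {(2001, bio, Wes), (2023, eng, Eve), (2023, eng, Fay), (2023, eng, Hal), (2023, eng, Vic)}.
Joining (Loan ⨝ Book) and Author on mname yields {(2001, bio, Wes, Lee, 19), (2023, eng, Fay, Tai, 29), (2023, eng, Hal, Ned, 32), (2023, eng, Vic, Xia, 23)}.
σ[genre ≠ eng]: keep tuples satisfying genre ≠ eng → {(2001, bio, Wes, Lee, 19)}
π_{year, aname} gives {(2001, Lee)}.

{(2001, Lee)}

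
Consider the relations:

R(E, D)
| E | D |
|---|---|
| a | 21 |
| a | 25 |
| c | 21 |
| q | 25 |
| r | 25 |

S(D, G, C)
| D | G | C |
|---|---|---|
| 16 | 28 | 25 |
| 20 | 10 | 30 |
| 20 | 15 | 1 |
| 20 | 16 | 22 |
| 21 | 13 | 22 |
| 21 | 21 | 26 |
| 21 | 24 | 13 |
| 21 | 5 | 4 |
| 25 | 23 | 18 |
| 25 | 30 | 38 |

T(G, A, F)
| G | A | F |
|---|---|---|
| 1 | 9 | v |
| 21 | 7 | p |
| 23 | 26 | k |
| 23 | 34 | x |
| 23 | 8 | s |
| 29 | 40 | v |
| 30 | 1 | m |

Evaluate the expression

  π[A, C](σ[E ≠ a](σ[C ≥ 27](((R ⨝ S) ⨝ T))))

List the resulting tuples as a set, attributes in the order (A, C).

{(1, 38)}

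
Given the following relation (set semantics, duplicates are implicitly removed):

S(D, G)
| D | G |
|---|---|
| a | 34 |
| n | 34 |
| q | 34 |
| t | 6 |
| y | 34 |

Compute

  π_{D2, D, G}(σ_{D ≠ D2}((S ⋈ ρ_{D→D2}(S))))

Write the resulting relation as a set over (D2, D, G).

ρ[D→D2]: schema becomes (D2, G); tuples unchanged.
Joining S and ρ_{D→D2}(S) on G yields {(a, 34, a), (a, 34, n), (a, 34, q), (a, 34, y), (n, 34, a), (n, 34, n), (n, 34, q), (n, 34, y), (q, 34, a), (q, 34, n), (q, 34, q), (q, 34, y), (t, 6, t), (y, 34, a), (y, 34, n), (y, 34, q), (y, 34, y)}.
Apply σ_{D ≠ D2}; surviving tuples: {(a, 34, n), (a, 34, q), (a, 34, y), (n, 34, a), (n, 34, q), (n, 34, y), (q, 34, a), (q, 34, n), (q, 34, y), (y, 34, a), (y, 34, n), (y, 34, q)}
Keep only column(s) D2, D, G: {(a, n, 34), (a, q, 34), (a, y, 34), (n, a, 34), (n, q, 34), (n, y, 34), (q, a, 34), (q, n, 34), (q, y, 34), (y, a, 34), (y, n, 34), (y, q, 34)}

{(a, n, 34), (a, q, 34), (a, y, 34), (n, a, 34), (n, q, 34), (n, y, 34), (q, a, 34), (q, n, 34), (q, y, 34), (y, a, 34), (y, n, 34), (y, q, 34)}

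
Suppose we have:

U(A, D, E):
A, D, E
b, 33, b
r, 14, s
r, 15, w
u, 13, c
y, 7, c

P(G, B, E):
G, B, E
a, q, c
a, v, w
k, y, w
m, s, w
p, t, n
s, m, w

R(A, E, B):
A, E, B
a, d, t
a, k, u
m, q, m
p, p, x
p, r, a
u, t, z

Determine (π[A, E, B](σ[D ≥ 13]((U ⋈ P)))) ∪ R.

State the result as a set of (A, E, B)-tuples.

{(a, d, t), (a, k, u), (m, q, m), (p, p, x), (p, r, a), (r, w, m), (r, w, s), (r, w, v), (r, w, y), (u, c, q), (u, t, z)}

U ⋈ P (natural join on E): {(r, 15, w, a, v), (r, 15, w, k, y), (r, 15, w, m, s), (r, 15, w, s, m), (u, 13, c, a, q), (y, 7, c, a, q)}
Selection D ≥ 13: {(r, 15, w, a, v), (r, 15, w, k, y), (r, 15, w, m, s), (r, 15, w, s, m), (u, 13, c, a, q)}
π_{A, E, B} gives {(r, w, m), (r, w, s), (r, w, v), (r, w, y), (u, c, q)}.
Union: {(r, w, m), (r, w, s), (r, w, v), (r, w, y), (u, c, q)} with {(a, d, t), (a, k, u), (m, q, m), (p, p, x), (p, r, a), (u, t, z)} → {(a, d, t), (a, k, u), (m, q, m), (p, p, x), (p, r, a), (r, w, m), (r, w, s), (r, w, v), (r, w, y), (u, c, q), (u, t, z)}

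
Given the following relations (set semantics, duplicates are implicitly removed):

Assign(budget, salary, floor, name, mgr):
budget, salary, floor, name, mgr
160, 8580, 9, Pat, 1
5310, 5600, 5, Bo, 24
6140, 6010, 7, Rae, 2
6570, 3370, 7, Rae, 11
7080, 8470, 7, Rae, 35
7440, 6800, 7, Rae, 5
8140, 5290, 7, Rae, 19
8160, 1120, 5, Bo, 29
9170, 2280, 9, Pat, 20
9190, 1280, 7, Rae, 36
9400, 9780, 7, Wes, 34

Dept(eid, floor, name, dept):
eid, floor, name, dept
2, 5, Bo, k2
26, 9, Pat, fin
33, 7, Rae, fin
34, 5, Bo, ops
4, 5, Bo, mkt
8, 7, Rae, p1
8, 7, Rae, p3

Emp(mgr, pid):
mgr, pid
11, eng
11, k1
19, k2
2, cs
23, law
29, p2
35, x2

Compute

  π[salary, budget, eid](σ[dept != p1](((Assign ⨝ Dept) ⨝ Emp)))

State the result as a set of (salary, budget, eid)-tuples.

{(1120, 8160, 2), (1120, 8160, 34), (1120, 8160, 4), (3370, 6570, 33), (3370, 6570, 8), (5290, 8140, 33), (5290, 8140, 8), (6010, 6140, 33), (6010, 6140, 8), (8470, 7080, 33), (8470, 7080, 8)}

Natural join on floor, name: {(160, 8580, 9, Pat, 1, 26, fin), (5310, 5600, 5, Bo, 24, 2, k2), (5310, 5600, 5, Bo, 24, 34, ops), (5310, 5600, 5, Bo, 24, 4, mkt), (6140, 6010, 7, Rae, 2, 33, fin), (6140, 6010, 7, Rae, 2, 8, p1), (6140, 6010, 7, Rae, 2, 8, p3), (6570, 3370, 7, Rae, 11, 33, fin), (6570, 3370, 7, Rae, 11, 8, p1), (6570, 3370, 7, Rae, 11, 8, p3), (7080, 8470, 7, Rae, 35, 33, fin), (7080, 8470, 7, Rae, 35, 8, p1), (7080, 8470, 7, Rae, 35, 8, p3), (7440, 6800, 7, Rae, 5, 33, fin), (7440, 6800, 7, Rae, 5, 8, p1), (7440, 6800, 7, Rae, 5, 8, p3), (8140, 5290, 7, Rae, 19, 33, fin), (8140, 5290, 7, Rae, 19, 8, p1), (8140, 5290, 7, Rae, 19, 8, p3), (8160, 1120, 5, Bo, 29, 2, k2), (8160, 1120, 5, Bo, 29, 34, ops), (8160, 1120, 5, Bo, 29, 4, mkt), (9170, 2280, 9, Pat, 20, 26, fin), (9190, 1280, 7, Rae, 36, 33, fin), (9190, 1280, 7, Rae, 36, 8, p1), (9190, 1280, 7, Rae, 36, 8, p3)}
Natural join on mgr: {(6140, 6010, 7, Rae, 2, 33, fin, cs), (6140, 6010, 7, Rae, 2, 8, p1, cs), (6140, 6010, 7, Rae, 2, 8, p3, cs), (6570, 3370, 7, Rae, 11, 33, fin, eng), (6570, 3370, 7, Rae, 11, 33, fin, k1), (6570, 3370, 7, Rae, 11, 8, p1, eng), (6570, 3370, 7, Rae, 11, 8, p1, k1), (6570, 3370, 7, Rae, 11, 8, p3, eng), (6570, 3370, 7, Rae, 11, 8, p3, k1), (7080, 8470, 7, Rae, 35, 33, fin, x2), (7080, 8470, 7, Rae, 35, 8, p1, x2), (7080, 8470, 7, Rae, 35, 8, p3, x2), (8140, 5290, 7, Rae, 19, 33, fin, k2), (8140, 5290, 7, Rae, 19, 8, p1, k2), (8140, 5290, 7, Rae, 19, 8, p3, k2), (8160, 1120, 5, Bo, 29, 2, k2, p2), (8160, 1120, 5, Bo, 29, 34, ops, p2), (8160, 1120, 5, Bo, 29, 4, mkt, p2)}
σ[dept != p1]: keep tuples satisfying dept != p1 → {(6140, 6010, 7, Rae, 2, 33, fin, cs), (6140, 6010, 7, Rae, 2, 8, p3, cs), (6570, 3370, 7, Rae, 11, 33, fin, eng), (6570, 3370, 7, Rae, 11, 33, fin, k1), (6570, 3370, 7, Rae, 11, 8, p3, eng), (6570, 3370, 7, Rae, 11, 8, p3, k1), (7080, 8470, 7, Rae, 35, 33, fin, x2), (7080, 8470, 7, Rae, 35, 8, p3, x2), (8140, 5290, 7, Rae, 19, 33, fin, k2), (8140, 5290, 7, Rae, 19, 8, p3, k2), (8160, 1120, 5, Bo, 29, 2, k2, p2), (8160, 1120, 5, Bo, 29, 34, ops, p2), (8160, 1120, 5, Bo, 29, 4, mkt, p2)}
π_{salary, budget, eid} gives {(1120, 8160, 2), (1120, 8160, 34), (1120, 8160, 4), (3370, 6570, 33), (3370, 6570, 8), (5290, 8140, 33), (5290, 8140, 8), (6010, 6140, 33), (6010, 6140, 8), (8470, 7080, 33), (8470, 7080, 8)} (2 duplicate(s) eliminated).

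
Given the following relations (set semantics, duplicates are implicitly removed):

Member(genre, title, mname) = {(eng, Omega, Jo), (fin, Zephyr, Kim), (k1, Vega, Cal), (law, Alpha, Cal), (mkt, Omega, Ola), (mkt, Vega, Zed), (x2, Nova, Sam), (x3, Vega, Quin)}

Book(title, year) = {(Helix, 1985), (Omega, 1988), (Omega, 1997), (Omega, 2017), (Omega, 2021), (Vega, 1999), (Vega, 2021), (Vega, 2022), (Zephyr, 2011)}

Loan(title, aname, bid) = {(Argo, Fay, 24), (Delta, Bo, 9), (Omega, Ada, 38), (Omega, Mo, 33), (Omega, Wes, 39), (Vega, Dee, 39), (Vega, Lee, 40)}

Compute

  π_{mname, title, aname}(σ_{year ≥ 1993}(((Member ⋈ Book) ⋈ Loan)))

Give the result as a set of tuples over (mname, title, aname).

Member ⋈ Book (natural join on title): {(eng, Omega, Jo, 1988), (eng, Omega, Jo, 1997), (eng, Omega, Jo, 2017), (eng, Omega, Jo, 2021), (fin, Zephyr, Kim, 2011), (k1, Vega, Cal, 1999), (k1, Vega, Cal, 2021), (k1, Vega, Cal, 2022), (mkt, Omega, Ola, 1988), (mkt, Omega, Ola, 1997), (mkt, Omega, Ola, 2017), (mkt, Omega, Ola, 2021), (mkt, Vega, Zed, 1999), (mkt, Vega, Zed, 2021), (mkt, Vega, Zed, 2022), (x3, Vega, Quin, 1999), (x3, Vega, Quin, 2021), (x3, Vega, Quin, 2022)}
(Member ⋈ Book) ⋈ Loan (natural join on title): {(eng, Omega, Jo, 1988, Ada, 38), (eng, Omega, Jo, 1988, Mo, 33), (eng, Omega, Jo, 1988, Wes, 39), (eng, Omega, Jo, 1997, Ada, 38), (eng, Omega, Jo, 1997, Mo, 33), (eng, Omega, Jo, 1997, Wes, 39), (eng, Omega, Jo, 2017, Ada, 38), (eng, Omega, Jo, 2017, Mo, 33), (eng, Omega, Jo, 2017, Wes, 39), (eng, Omega, Jo, 2021, Ada, 38), (eng, Omega, Jo, 2021, Mo, 33), (eng, Omega, Jo, 2021, Wes, 39), (k1, Vega, Cal, 1999, Dee, 39), (k1, Vega, Cal, 1999, Lee, 40), (k1, Vega, Cal, 2021, Dee, 39), (k1, Vega, Cal, 2021, Lee, 40), (k1, Vega, Cal, 2022, Dee, 39), (k1, Vega, Cal, 2022, Lee, 40), (mkt, Omega, Ola, 1988, Ada, 38), (mkt, Omega, Ola, 1988, Mo, 33), (mkt, Omega, Ola, 1988, Wes, 39), (mkt, Omega, Ola, 1997, Ada, 38), (mkt, Omega, Ola, 1997, Mo, 33), (mkt, Omega, Ola, 1997, Wes, 39), (mkt, Omega, Ola, 2017, Ada, 38), (mkt, Omega, Ola, 2017, Mo, 33), (mkt, Omega, Ola, 2017, Wes, 39), (mkt, Omega, Ola, 2021, Ada, 38), (mkt, Omega, Ola, 2021, Mo, 33), (mkt, Omega, Ola, 2021, Wes, 39), (mkt, Vega, Zed, 1999, Dee, 39), (mkt, Vega, Zed, 1999, Lee, 40), (mkt, Vega, Zed, 2021, Dee, 39), (mkt, Vega, Zed, 2021, Lee, 40), (mkt, Vega, Zed, 2022, Dee, 39), (mkt, Vega, Zed, 2022, Lee, 40), (x3, Vega, Quin, 1999, Dee, 39), (x3, Vega, Quin, 1999, Lee, 40), (x3, Vega, Quin, 2021, Dee, 39), (x3, Vega, Quin, 2021, Lee, 40), (x3, Vega, Quin, 2022, Dee, 39), (x3, Vega, Quin, 2022, Lee, 40)}
Filtering on year ≥ 1993 leaves {(eng, Omega, Jo, 1997, Ada, 38), (eng, Omega, Jo, 1997, Mo, 33), (eng, Omega, Jo, 1997, Wes, 39), (eng, Omega, Jo, 2017, Ada, 38), (eng, Omega, Jo, 2017, Mo, 33), (eng, Omega, Jo, 2017, Wes, 39), (eng, Omega, Jo, 2021, Ada, 38), (eng, Omega, Jo, 2021, Mo, 33), (eng, Omega, Jo, 2021, Wes, 39), (k1, Vega, Cal, 1999, Dee, 39), (k1, Vega, Cal, 1999, Lee, 40), (k1, Vega, Cal, 2021, Dee, 39), (k1, Vega, Cal, 2021, Lee, 40), (k1, Vega, Cal, 2022, Dee, 39), (k1, Vega, Cal, 2022, Lee, 40), (mkt, Omega, Ola, 1997, Ada, 38), (mkt, Omega, Ola, 1997, Mo, 33), (mkt, Omega, Ola, 1997, Wes, 39), (mkt, Omega, Ola, 2017, Ada, 38), (mkt, Omega, Ola, 2017, Mo, 33), (mkt, Omega, Ola, 2017, Wes, 39), (mkt, Omega, Ola, 2021, Ada, 38), (mkt, Omega, Ola, 2021, Mo, 33), (mkt, Omega, Ola, 2021, Wes, 39), (mkt, Vega, Zed, 1999, Dee, 39), (mkt, Vega, Zed, 1999, Lee, 40), (mkt, Vega, Zed, 2021, Dee, 39), (mkt, Vega, Zed, 2021, Lee, 40), (mkt, Vega, Zed, 2022, Dee, 39), (mkt, Vega, Zed, 2022, Lee, 40), (x3, Vega, Quin, 1999, Dee, 39), (x3, Vega, Quin, 1999, Lee, 40), (x3, Vega, Quin, 2021, Dee, 39), (x3, Vega, Quin, 2021, Lee, 40), (x3, Vega, Quin, 2022, Dee, 39), (x3, Vega, Quin, 2022, Lee, 40)}.
π_{mname, title, aname} gives {(Cal, Vega, Dee), (Cal, Vega, Lee), (Jo, Omega, Ada), (Jo, Omega, Mo), (Jo, Omega, Wes), (Ola, Omega, Ada), (Ola, Omega, Mo), (Ola, Omega, Wes), (Quin, Vega, Dee), (Quin, Vega, Lee), (Zed, Vega, Dee), (Zed, Vega, Lee)} (24 duplicate(s) eliminated).

{(Cal, Vega, Dee), (Cal, Vega, Lee), (Jo, Omega, Ada), (Jo, Omega, Mo), (Jo, Omega, Wes), (Ola, Omega, Ada), (Ola, Omega, Mo), (Ola, Omega, Wes), (Quin, Vega, Dee), (Quin, Vega, Lee), (Zed, Vega, Dee), (Zed, Vega, Lee)}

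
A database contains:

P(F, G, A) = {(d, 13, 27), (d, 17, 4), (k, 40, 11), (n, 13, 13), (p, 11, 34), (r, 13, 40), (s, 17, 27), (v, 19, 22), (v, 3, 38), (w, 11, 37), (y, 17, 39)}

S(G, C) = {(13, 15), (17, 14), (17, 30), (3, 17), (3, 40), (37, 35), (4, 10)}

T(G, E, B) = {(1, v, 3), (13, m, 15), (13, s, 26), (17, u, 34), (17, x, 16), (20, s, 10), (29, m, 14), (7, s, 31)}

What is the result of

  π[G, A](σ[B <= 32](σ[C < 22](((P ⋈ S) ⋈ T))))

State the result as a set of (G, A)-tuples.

{(13, 13), (13, 27), (13, 40), (17, 27), (17, 39), (17, 4)}

Natural join on G: {(d, 13, 27, 15), (d, 17, 4, 14), (d, 17, 4, 30), (n, 13, 13, 15), (r, 13, 40, 15), (s, 17, 27, 14), (s, 17, 27, 30), (v, 3, 38, 17), (v, 3, 38, 40), (y, 17, 39, 14), (y, 17, 39, 30)}
Natural join on G: {(d, 13, 27, 15, m, 15), (d, 13, 27, 15, s, 26), (d, 17, 4, 14, u, 34), (d, 17, 4, 14, x, 16), (d, 17, 4, 30, u, 34), (d, 17, 4, 30, x, 16), (n, 13, 13, 15, m, 15), (n, 13, 13, 15, s, 26), (r, 13, 40, 15, m, 15), (r, 13, 40, 15, s, 26), (s, 17, 27, 14, u, 34), (s, 17, 27, 14, x, 16), (s, 17, 27, 30, u, 34), (s, 17, 27, 30, x, 16), (y, 17, 39, 14, u, 34), (y, 17, 39, 14, x, 16), (y, 17, 39, 30, u, 34), (y, 17, 39, 30, x, 16)}
Selection C < 22: {(d, 13, 27, 15, m, 15), (d, 13, 27, 15, s, 26), (d, 17, 4, 14, u, 34), (d, 17, 4, 14, x, 16), (n, 13, 13, 15, m, 15), (n, 13, 13, 15, s, 26), (r, 13, 40, 15, m, 15), (r, 13, 40, 15, s, 26), (s, 17, 27, 14, u, 34), (s, 17, 27, 14, x, 16), (y, 17, 39, 14, u, 34), (y, 17, 39, 14, x, 16)}
Selection B <= 32: {(d, 13, 27, 15, m, 15), (d, 13, 27, 15, s, 26), (d, 17, 4, 14, x, 16), (n, 13, 13, 15, m, 15), (n, 13, 13, 15, s, 26), (r, 13, 40, 15, m, 15), (r, 13, 40, 15, s, 26), (s, 17, 27, 14, x, 16), (y, 17, 39, 14, x, 16)}
π[G, A]: project onto (G, A) (3 duplicate(s) eliminated) → {(13, 13), (13, 27), (13, 40), (17, 27), (17, 39), (17, 4)}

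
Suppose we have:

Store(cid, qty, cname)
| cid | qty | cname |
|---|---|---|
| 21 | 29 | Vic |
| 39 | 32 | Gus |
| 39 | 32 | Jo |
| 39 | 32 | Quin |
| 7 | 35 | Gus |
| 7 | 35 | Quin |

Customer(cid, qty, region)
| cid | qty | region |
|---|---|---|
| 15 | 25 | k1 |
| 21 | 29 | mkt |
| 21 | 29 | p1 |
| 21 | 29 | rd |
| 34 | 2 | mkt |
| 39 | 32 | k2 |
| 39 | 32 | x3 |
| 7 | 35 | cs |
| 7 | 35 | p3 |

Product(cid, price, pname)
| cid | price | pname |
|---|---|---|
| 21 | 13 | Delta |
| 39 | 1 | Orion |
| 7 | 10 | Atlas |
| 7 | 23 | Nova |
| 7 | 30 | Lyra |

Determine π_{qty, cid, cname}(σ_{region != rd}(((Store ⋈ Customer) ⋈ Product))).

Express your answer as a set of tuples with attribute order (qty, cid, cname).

{(29, 21, Vic), (32, 39, Gus), (32, 39, Jo), (32, 39, Quin), (35, 7, Gus), (35, 7, Quin)}

Natural join on cid, qty: {(21, 29, Vic, mkt), (21, 29, Vic, p1), (21, 29, Vic, rd), (39, 32, Gus, k2), (39, 32, Gus, x3), (39, 32, Jo, k2), (39, 32, Jo, x3), (39, 32, Quin, k2), (39, 32, Quin, x3), (7, 35, Gus, cs), (7, 35, Gus, p3), (7, 35, Quin, cs), (7, 35, Quin, p3)}
Natural join on cid: {(21, 29, Vic, mkt, 13, Delta), (21, 29, Vic, p1, 13, Delta), (21, 29, Vic, rd, 13, Delta), (39, 32, Gus, k2, 1, Orion), (39, 32, Gus, x3, 1, Orion), (39, 32, Jo, k2, 1, Orion), (39, 32, Jo, x3, 1, Orion), (39, 32, Quin, k2, 1, Orion), (39, 32, Quin, x3, 1, Orion), (7, 35, Gus, cs, 10, Atlas), (7, 35, Gus, cs, 23, Nova), (7, 35, Gus, cs, 30, Lyra), (7, 35, Gus, p3, 10, Atlas), (7, 35, Gus, p3, 23, Nova), (7, 35, Gus, p3, 30, Lyra), (7, 35, Quin, cs, 10, Atlas), (7, 35, Quin, cs, 23, Nova), (7, 35, Quin, cs, 30, Lyra), (7, 35, Quin, p3, 10, Atlas), (7, 35, Quin, p3, 23, Nova), (7, 35, Quin, p3, 30, Lyra)}
Filtering on region != rd leaves {(21, 29, Vic, mkt, 13, Delta), (21, 29, Vic, p1, 13, Delta), (39, 32, Gus, k2, 1, Orion), (39, 32, Gus, x3, 1, Orion), (39, 32, Jo, k2, 1, Orion), (39, 32, Jo, x3, 1, Orion), (39, 32, Quin, k2, 1, Orion), (39, 32, Quin, x3, 1, Orion), (7, 35, Gus, cs, 10, Atlas), (7, 35, Gus, cs, 23, Nova), (7, 35, Gus, cs, 30, Lyra), (7, 35, Gus, p3, 10, Atlas), (7, 35, Gus, p3, 23, Nova), (7, 35, Gus, p3, 30, Lyra), (7, 35, Quin, cs, 10, Atlas), (7, 35, Quin, cs, 23, Nova), (7, 35, Quin, cs, 30, Lyra), (7, 35, Quin, p3, 10, Atlas), (7, 35, Quin, p3, 23, Nova), (7, 35, Quin, p3, 30, Lyra)}.
π_{qty, cid, cname} gives {(29, 21, Vic), (32, 39, Gus), (32, 39, Jo), (32, 39, Quin), (35, 7, Gus), (35, 7, Quin)} (14 duplicate(s) eliminated).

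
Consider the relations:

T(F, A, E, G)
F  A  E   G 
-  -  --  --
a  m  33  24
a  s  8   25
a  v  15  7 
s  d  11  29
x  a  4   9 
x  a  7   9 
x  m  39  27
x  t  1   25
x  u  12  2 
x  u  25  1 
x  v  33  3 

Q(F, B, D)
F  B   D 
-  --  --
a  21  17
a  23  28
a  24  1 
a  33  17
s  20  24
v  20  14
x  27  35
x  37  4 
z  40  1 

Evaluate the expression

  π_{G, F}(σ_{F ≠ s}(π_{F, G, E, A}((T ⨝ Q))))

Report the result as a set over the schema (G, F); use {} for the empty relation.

Joining T and Q on F yields {(a, m, 33, 24, 21, 17), (a, m, 33, 24, 23, 28), (a, m, 33, 24, 24, 1), (a, m, 33, 24, 33, 17), (a, s, 8, 25, 21, 17), (a, s, 8, 25, 23, 28), (a, s, 8, 25, 24, 1), (a, s, 8, 25, 33, 17), (a, v, 15, 7, 21, 17), (a, v, 15, 7, 23, 28), (a, v, 15, 7, 24, 1), (a, v, 15, 7, 33, 17), (s, d, 11, 29, 20, 24), (x, a, 4, 9, 27, 35), (x, a, 4, 9, 37, 4), (x, a, 7, 9, 27, 35), (x, a, 7, 9, 37, 4), (x, m, 39, 27, 27, 35), (x, m, 39, 27, 37, 4), (x, t, 1, 25, 27, 35), (x, t, 1, 25, 37, 4), (x, u, 12, 2, 27, 35), (x, u, 12, 2, 37, 4), (x, u, 25, 1, 27, 35), (x, u, 25, 1, 37, 4), (x, v, 33, 3, 27, 35), (x, v, 33, 3, 37, 4)}.
π_{F, G, E, A} gives {(a, 24, 33, m), (a, 25, 8, s), (a, 7, 15, v), (s, 29, 11, d), (x, 1, 25, u), (x, 2, 12, u), (x, 25, 1, t), (x, 27, 39, m), (x, 3, 33, v), (x, 9, 4, a), (x, 9, 7, a)} (16 duplicate(s) eliminated).
Apply σ_{F ≠ s}; surviving tuples: {(a, 24, 33, m), (a, 25, 8, s), (a, 7, 15, v), (x, 1, 25, u), (x, 2, 12, u), (x, 25, 1, t), (x, 27, 39, m), (x, 3, 33, v), (x, 9, 4, a), (x, 9, 7, a)}
π_{G, F} gives {(1, x), (2, x), (24, a), (25, a), (25, x), (27, x), (3, x), (7, a), (9, x)} (1 duplicate(s) eliminated).

{(1, x), (2, x), (24, a), (25, a), (25, x), (27, x), (3, x), (7, a), (9, x)}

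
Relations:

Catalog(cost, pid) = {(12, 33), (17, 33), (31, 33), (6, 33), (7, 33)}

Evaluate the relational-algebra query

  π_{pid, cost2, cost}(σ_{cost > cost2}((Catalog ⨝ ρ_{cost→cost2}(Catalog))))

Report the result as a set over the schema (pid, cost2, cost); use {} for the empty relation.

{(33, 12, 17), (33, 12, 31), (33, 17, 31), (33, 6, 12), (33, 6, 17), (33, 6, 31), (33, 6, 7), (33, 7, 12), (33, 7, 17), (33, 7, 31)}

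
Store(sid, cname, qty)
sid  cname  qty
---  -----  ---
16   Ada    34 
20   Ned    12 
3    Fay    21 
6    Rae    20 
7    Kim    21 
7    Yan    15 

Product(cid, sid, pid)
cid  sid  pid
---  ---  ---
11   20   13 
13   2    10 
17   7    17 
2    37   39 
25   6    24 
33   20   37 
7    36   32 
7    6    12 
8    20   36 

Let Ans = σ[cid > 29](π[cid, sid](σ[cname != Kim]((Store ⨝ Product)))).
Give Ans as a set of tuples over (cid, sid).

{(33, 20)}

Natural join on sid: {(20, Ned, 12, 11, 13), (20, Ned, 12, 33, 37), (20, Ned, 12, 8, 36), (6, Rae, 20, 25, 24), (6, Rae, 20, 7, 12), (7, Kim, 21, 17, 17), (7, Yan, 15, 17, 17)}
σ[cname != Kim]: keep tuples satisfying cname != Kim → {(20, Ned, 12, 11, 13), (20, Ned, 12, 33, 37), (20, Ned, 12, 8, 36), (6, Rae, 20, 25, 24), (6, Rae, 20, 7, 12), (7, Yan, 15, 17, 17)}
π[cid, sid]: project onto (cid, sid) → {(11, 20), (17, 7), (25, 6), (33, 20), (7, 6), (8, 20)}
σ[cid > 29]: keep tuples satisfying cid > 29 → {(33, 20)}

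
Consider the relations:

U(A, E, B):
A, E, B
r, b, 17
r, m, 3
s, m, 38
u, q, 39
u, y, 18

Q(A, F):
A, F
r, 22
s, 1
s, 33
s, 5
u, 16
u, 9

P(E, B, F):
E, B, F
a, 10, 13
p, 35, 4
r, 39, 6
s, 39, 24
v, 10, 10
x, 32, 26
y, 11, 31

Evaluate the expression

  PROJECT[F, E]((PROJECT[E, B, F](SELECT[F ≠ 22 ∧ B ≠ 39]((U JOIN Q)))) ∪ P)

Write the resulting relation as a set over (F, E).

{(1, m), (10, v), (13, a), (16, y), (24, s), (26, x), (31, y), (33, m), (4, p), (5, m), (6, r), (9, y)}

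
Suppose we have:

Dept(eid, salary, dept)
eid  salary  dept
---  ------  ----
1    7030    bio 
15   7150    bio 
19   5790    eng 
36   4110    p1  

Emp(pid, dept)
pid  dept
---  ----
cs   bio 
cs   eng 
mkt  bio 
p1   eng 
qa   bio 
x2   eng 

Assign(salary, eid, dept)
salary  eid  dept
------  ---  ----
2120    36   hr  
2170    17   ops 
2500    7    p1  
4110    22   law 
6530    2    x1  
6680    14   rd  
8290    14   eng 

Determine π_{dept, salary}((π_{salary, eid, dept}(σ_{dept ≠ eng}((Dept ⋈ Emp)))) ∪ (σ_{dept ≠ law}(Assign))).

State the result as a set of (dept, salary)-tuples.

{(bio, 7030), (bio, 7150), (eng, 8290), (hr, 2120), (ops, 2170), (p1, 2500), (rd, 6680), (x1, 6530)}

Joining Dept and Emp on dept yields {(1, 7030, bio, cs), (1, 7030, bio, mkt), (1, 7030, bio, qa), (15, 7150, bio, cs), (15, 7150, bio, mkt), (15, 7150, bio, qa), (19, 5790, eng, cs), (19, 5790, eng, p1), (19, 5790, eng, x2)}.
σ[dept ≠ eng]: keep tuples satisfying dept ≠ eng → {(1, 7030, bio, cs), (1, 7030, bio, mkt), (1, 7030, bio, qa), (15, 7150, bio, cs), (15, 7150, bio, mkt), (15, 7150, bio, qa)}
π_{salary, eid, dept} gives {(7030, 1, bio), (7150, 15, bio)} (4 duplicate(s) eliminated).
σ[dept ≠ law]: keep tuples satisfying dept ≠ law → {(2120, 36, hr), (2170, 17, ops), (2500, 7, p1), (6530, 2, x1), (6680, 14, rd), (8290, 14, eng)}
Taking the union: {(2120, 36, hr), (2170, 17, ops), (2500, 7, p1), (6530, 2, x1), (6680, 14, rd), (7030, 1, bio), (7150, 15, bio), (8290, 14, eng)}
π_{dept, salary} gives {(bio, 7030), (bio, 7150), (eng, 8290), (hr, 2120), (ops, 2170), (p1, 2500), (rd, 6680), (x1, 6530)}.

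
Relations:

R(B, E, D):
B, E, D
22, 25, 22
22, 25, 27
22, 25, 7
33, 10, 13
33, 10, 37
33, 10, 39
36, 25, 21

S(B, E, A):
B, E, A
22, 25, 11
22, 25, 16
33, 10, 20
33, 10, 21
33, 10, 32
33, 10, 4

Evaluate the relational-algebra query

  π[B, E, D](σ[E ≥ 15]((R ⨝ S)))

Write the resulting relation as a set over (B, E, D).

R ⋈ S (natural join on B, E): {(22, 25, 22, 11), (22, 25, 22, 16), (22, 25, 27, 11), (22, 25, 27, 16), (22, 25, 7, 11), (22, 25, 7, 16), (33, 10, 13, 20), (33, 10, 13, 21), (33, 10, 13, 32), (33, 10, 13, 4), (33, 10, 37, 20), (33, 10, 37, 21), (33, 10, 37, 32), (33, 10, 37, 4), (33, 10, 39, 20), (33, 10, 39, 21), (33, 10, 39, 32), (33, 10, 39, 4)}
Filtering on E ≥ 15 leaves {(22, 25, 22, 11), (22, 25, 22, 16), (22, 25, 27, 11), (22, 25, 27, 16), (22, 25, 7, 11), (22, 25, 7, 16)}.
Projecting to B, E, D (3 duplicate(s) eliminated): {(22, 25, 22), (22, 25, 27), (22, 25, 7)}

{(22, 25, 22), (22, 25, 27), (22, 25, 7)}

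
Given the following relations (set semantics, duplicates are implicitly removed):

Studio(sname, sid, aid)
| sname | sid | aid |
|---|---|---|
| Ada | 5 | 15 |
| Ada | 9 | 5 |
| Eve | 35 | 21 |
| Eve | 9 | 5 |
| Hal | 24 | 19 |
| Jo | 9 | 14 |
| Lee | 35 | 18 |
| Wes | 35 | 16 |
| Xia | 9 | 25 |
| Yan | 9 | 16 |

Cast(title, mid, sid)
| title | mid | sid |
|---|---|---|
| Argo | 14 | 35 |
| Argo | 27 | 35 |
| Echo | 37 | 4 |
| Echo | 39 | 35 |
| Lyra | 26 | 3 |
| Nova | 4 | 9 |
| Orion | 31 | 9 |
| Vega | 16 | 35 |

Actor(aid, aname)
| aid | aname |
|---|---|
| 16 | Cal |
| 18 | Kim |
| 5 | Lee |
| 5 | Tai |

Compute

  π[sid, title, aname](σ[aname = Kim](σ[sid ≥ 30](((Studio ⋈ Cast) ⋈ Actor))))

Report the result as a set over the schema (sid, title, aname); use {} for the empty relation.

Natural join on sid: {(Ada, 9, 5, Nova, 4), (Ada, 9, 5, Orion, 31), (Eve, 35, 21, Argo, 14), (Eve, 35, 21, Argo, 27), (Eve, 35, 21, Echo, 39), (Eve, 35, 21, Vega, 16), (Eve, 9, 5, Nova, 4), (Eve, 9, 5, Orion, 31), (Jo, 9, 14, Nova, 4), (Jo, 9, 14, Orion, 31), (Lee, 35, 18, Argo, 14), (Lee, 35, 18, Argo, 27), (Lee, 35, 18, Echo, 39), (Lee, 35, 18, Vega, 16), (Wes, 35, 16, Argo, 14), (Wes, 35, 16, Argo, 27), (Wes, 35, 16, Echo, 39), (Wes, 35, 16, Vega, 16), (Xia, 9, 25, Nova, 4), (Xia, 9, 25, Orion, 31), (Yan, 9, 16, Nova, 4), (Yan, 9, 16, Orion, 31)}
Natural join on aid: {(Ada, 9, 5, Nova, 4, Lee), (Ada, 9, 5, Nova, 4, Tai), (Ada, 9, 5, Orion, 31, Lee), (Ada, 9, 5, Orion, 31, Tai), (Eve, 9, 5, Nova, 4, Lee), (Eve, 9, 5, Nova, 4, Tai), (Eve, 9, 5, Orion, 31, Lee), (Eve, 9, 5, Orion, 31, Tai), (Lee, 35, 18, Argo, 14, Kim), (Lee, 35, 18, Argo, 27, Kim), (Lee, 35, 18, Echo, 39, Kim), (Lee, 35, 18, Vega, 16, Kim), (Wes, 35, 16, Argo, 14, Cal), (Wes, 35, 16, Argo, 27, Cal), (Wes, 35, 16, Echo, 39, Cal), (Wes, 35, 16, Vega, 16, Cal), (Yan, 9, 16, Nova, 4, Cal), (Yan, 9, 16, Orion, 31, Cal)}
Apply σ_{sid ≥ 30}; surviving tuples: {(Lee, 35, 18, Argo, 14, Kim), (Lee, 35, 18, Argo, 27, Kim), (Lee, 35, 18, Echo, 39, Kim), (Lee, 35, 18, Vega, 16, Kim), (Wes, 35, 16, Argo, 14, Cal), (Wes, 35, 16, Argo, 27, Cal), (Wes, 35, 16, Echo, 39, Cal), (Wes, 35, 16, Vega, 16, Cal)}
Apply σ_{aname = Kim}; surviving tuples: {(Lee, 35, 18, Argo, 14, Kim), (Lee, 35, 18, Argo, 27, Kim), (Lee, 35, 18, Echo, 39, Kim), (Lee, 35, 18, Vega, 16, Kim)}
π[sid, title, aname]: project onto (sid, title, aname) (1 duplicate(s) eliminated) → {(35, Argo, Kim), (35, Echo, Kim), (35, Vega, Kim)}

{(35, Argo, Kim), (35, Echo, Kim), (35, Vega, Kim)}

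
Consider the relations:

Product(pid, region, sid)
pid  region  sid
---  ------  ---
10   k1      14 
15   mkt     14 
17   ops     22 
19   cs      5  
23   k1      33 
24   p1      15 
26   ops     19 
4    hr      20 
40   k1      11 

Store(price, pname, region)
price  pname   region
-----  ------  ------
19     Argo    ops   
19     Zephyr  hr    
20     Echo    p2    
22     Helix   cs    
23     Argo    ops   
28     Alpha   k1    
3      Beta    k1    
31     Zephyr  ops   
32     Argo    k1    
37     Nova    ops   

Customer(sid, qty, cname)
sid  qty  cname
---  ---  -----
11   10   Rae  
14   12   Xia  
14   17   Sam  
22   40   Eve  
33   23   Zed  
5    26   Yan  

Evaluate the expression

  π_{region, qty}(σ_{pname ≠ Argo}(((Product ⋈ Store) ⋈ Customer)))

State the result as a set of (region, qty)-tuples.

{(cs, 26), (k1, 10), (k1, 12), (k1, 17), (k1, 23), (ops, 40)}

Product ⋈ Store (natural join on region): {(10, k1, 14, 28, Alpha), (10, k1, 14, 3, Beta), (10, k1, 14, 32, Argo), (17, ops, 22, 19, Argo), (17, ops, 22, 23, Argo), (17, ops, 22, 31, Zephyr), (17, ops, 22, 37, Nova), (19, cs, 5, 22, Helix), (23, k1, 33, 28, Alpha), (23, k1, 33, 3, Beta), (23, k1, 33, 32, Argo), (26, ops, 19, 19, Argo), (26, ops, 19, 23, Argo), (26, ops, 19, 31, Zephyr), (26, ops, 19, 37, Nova), (4, hr, 20, 19, Zephyr), (40, k1, 11, 28, Alpha), (40, k1, 11, 3, Beta), (40, k1, 11, 32, Argo)}
(Product ⋈ Store) ⋈ Customer (natural join on sid): {(10, k1, 14, 28, Alpha, 12, Xia), (10, k1, 14, 28, Alpha, 17, Sam), (10, k1, 14, 3, Beta, 12, Xia), (10, k1, 14, 3, Beta, 17, Sam), (10, k1, 14, 32, Argo, 12, Xia), (10, k1, 14, 32, Argo, 17, Sam), (17, ops, 22, 19, Argo, 40, Eve), (17, ops, 22, 23, Argo, 40, Eve), (17, ops, 22, 31, Zephyr, 40, Eve), (17, ops, 22, 37, Nova, 40, Eve), (19, cs, 5, 22, Helix, 26, Yan), (23, k1, 33, 28, Alpha, 23, Zed), (23, k1, 33, 3, Beta, 23, Zed), (23, k1, 33, 32, Argo, 23, Zed), (40, k1, 11, 28, Alpha, 10, Rae), (40, k1, 11, 3, Beta, 10, Rae), (40, k1, 11, 32, Argo, 10, Rae)}
Selection pname ≠ Argo: {(10, k1, 14, 28, Alpha, 12, Xia), (10, k1, 14, 28, Alpha, 17, Sam), (10, k1, 14, 3, Beta, 12, Xia), (10, k1, 14, 3, Beta, 17, Sam), (17, ops, 22, 31, Zephyr, 40, Eve), (17, ops, 22, 37, Nova, 40, Eve), (19, cs, 5, 22, Helix, 26, Yan), (23, k1, 33, 28, Alpha, 23, Zed), (23, k1, 33, 3, Beta, 23, Zed), (40, k1, 11, 28, Alpha, 10, Rae), (40, k1, 11, 3, Beta, 10, Rae)}
Projecting to region, qty (5 duplicate(s) eliminated): {(cs, 26), (k1, 10), (k1, 12), (k1, 17), (k1, 23), (ops, 40)}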